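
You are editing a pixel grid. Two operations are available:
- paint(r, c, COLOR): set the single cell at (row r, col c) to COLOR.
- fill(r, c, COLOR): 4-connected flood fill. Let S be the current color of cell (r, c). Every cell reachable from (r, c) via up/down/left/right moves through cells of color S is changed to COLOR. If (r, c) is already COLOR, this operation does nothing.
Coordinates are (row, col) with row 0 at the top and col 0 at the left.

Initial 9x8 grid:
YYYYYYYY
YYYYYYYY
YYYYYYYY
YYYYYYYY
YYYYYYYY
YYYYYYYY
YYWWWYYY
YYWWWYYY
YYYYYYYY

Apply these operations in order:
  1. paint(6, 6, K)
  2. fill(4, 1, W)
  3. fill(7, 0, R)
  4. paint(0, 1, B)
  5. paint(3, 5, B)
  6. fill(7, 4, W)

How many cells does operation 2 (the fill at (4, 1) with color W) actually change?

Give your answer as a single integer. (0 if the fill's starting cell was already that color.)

After op 1 paint(6,6,K):
YYYYYYYY
YYYYYYYY
YYYYYYYY
YYYYYYYY
YYYYYYYY
YYYYYYYY
YYWWWYKY
YYWWWYYY
YYYYYYYY
After op 2 fill(4,1,W) [65 cells changed]:
WWWWWWWW
WWWWWWWW
WWWWWWWW
WWWWWWWW
WWWWWWWW
WWWWWWWW
WWWWWWKW
WWWWWWWW
WWWWWWWW

Answer: 65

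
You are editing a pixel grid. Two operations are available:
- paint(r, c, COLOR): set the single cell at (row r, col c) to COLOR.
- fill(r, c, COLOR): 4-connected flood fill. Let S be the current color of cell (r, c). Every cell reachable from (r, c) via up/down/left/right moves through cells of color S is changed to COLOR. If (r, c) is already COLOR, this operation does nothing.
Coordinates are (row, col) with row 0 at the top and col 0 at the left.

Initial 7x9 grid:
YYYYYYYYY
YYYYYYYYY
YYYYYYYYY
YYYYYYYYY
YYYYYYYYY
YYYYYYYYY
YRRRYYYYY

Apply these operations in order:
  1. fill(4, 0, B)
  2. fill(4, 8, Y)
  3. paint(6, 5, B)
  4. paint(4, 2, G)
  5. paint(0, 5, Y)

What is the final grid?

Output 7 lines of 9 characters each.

After op 1 fill(4,0,B) [60 cells changed]:
BBBBBBBBB
BBBBBBBBB
BBBBBBBBB
BBBBBBBBB
BBBBBBBBB
BBBBBBBBB
BRRRBBBBB
After op 2 fill(4,8,Y) [60 cells changed]:
YYYYYYYYY
YYYYYYYYY
YYYYYYYYY
YYYYYYYYY
YYYYYYYYY
YYYYYYYYY
YRRRYYYYY
After op 3 paint(6,5,B):
YYYYYYYYY
YYYYYYYYY
YYYYYYYYY
YYYYYYYYY
YYYYYYYYY
YYYYYYYYY
YRRRYBYYY
After op 4 paint(4,2,G):
YYYYYYYYY
YYYYYYYYY
YYYYYYYYY
YYYYYYYYY
YYGYYYYYY
YYYYYYYYY
YRRRYBYYY
After op 5 paint(0,5,Y):
YYYYYYYYY
YYYYYYYYY
YYYYYYYYY
YYYYYYYYY
YYGYYYYYY
YYYYYYYYY
YRRRYBYYY

Answer: YYYYYYYYY
YYYYYYYYY
YYYYYYYYY
YYYYYYYYY
YYGYYYYYY
YYYYYYYYY
YRRRYBYYY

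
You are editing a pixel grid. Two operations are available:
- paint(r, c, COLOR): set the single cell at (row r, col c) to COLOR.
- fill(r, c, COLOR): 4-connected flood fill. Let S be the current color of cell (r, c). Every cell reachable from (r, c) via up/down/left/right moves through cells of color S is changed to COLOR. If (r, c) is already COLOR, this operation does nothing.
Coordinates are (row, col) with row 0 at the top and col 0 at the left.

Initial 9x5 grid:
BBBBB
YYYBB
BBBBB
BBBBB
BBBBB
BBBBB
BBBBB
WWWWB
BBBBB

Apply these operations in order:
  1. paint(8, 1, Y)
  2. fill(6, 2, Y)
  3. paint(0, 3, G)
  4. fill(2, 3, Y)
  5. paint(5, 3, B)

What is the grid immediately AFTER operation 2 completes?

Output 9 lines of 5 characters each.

After op 1 paint(8,1,Y):
BBBBB
YYYBB
BBBBB
BBBBB
BBBBB
BBBBB
BBBBB
WWWWB
BYBBB
After op 2 fill(6,2,Y) [36 cells changed]:
YYYYY
YYYYY
YYYYY
YYYYY
YYYYY
YYYYY
YYYYY
WWWWY
BYYYY

Answer: YYYYY
YYYYY
YYYYY
YYYYY
YYYYY
YYYYY
YYYYY
WWWWY
BYYYY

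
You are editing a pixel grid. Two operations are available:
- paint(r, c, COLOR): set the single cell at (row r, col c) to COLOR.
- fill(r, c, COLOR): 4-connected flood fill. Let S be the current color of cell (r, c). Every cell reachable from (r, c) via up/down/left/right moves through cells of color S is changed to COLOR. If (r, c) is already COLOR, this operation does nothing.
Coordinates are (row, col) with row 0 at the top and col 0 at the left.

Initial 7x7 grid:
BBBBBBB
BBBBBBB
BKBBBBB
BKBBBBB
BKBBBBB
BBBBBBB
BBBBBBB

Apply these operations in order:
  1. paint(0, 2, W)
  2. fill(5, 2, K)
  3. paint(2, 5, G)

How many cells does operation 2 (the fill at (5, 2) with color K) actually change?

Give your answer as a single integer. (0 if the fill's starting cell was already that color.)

Answer: 45

Derivation:
After op 1 paint(0,2,W):
BBWBBBB
BBBBBBB
BKBBBBB
BKBBBBB
BKBBBBB
BBBBBBB
BBBBBBB
After op 2 fill(5,2,K) [45 cells changed]:
KKWKKKK
KKKKKKK
KKKKKKK
KKKKKKK
KKKKKKK
KKKKKKK
KKKKKKK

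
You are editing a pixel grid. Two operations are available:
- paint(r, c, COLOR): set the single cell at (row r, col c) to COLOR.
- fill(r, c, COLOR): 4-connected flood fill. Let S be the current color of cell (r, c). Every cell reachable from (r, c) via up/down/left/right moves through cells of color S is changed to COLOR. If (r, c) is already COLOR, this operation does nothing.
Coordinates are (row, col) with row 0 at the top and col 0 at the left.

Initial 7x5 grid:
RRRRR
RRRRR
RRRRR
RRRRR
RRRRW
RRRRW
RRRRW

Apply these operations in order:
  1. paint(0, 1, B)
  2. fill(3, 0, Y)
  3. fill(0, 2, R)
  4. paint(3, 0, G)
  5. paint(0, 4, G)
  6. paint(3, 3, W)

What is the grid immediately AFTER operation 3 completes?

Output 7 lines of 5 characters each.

Answer: RBRRR
RRRRR
RRRRR
RRRRR
RRRRW
RRRRW
RRRRW

Derivation:
After op 1 paint(0,1,B):
RBRRR
RRRRR
RRRRR
RRRRR
RRRRW
RRRRW
RRRRW
After op 2 fill(3,0,Y) [31 cells changed]:
YBYYY
YYYYY
YYYYY
YYYYY
YYYYW
YYYYW
YYYYW
After op 3 fill(0,2,R) [31 cells changed]:
RBRRR
RRRRR
RRRRR
RRRRR
RRRRW
RRRRW
RRRRW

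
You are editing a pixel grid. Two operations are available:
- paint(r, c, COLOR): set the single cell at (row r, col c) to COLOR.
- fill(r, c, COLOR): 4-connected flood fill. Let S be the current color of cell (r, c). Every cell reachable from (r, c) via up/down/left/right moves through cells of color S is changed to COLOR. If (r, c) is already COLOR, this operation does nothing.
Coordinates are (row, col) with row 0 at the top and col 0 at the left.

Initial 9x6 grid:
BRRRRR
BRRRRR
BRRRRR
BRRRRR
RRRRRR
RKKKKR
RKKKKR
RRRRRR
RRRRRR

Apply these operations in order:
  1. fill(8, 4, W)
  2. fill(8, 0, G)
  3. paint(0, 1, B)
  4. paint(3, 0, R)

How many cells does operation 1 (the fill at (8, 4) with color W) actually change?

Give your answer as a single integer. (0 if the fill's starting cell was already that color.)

After op 1 fill(8,4,W) [42 cells changed]:
BWWWWW
BWWWWW
BWWWWW
BWWWWW
WWWWWW
WKKKKW
WKKKKW
WWWWWW
WWWWWW

Answer: 42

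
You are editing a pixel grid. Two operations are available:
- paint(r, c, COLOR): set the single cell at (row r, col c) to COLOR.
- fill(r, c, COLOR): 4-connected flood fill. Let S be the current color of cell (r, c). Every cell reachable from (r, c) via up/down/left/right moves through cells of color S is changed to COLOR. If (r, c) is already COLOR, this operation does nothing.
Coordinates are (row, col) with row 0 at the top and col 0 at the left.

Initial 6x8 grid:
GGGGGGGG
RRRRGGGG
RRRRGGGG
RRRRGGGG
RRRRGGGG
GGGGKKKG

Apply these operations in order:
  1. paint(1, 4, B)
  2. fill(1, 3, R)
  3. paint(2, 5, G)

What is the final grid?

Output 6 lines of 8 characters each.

After op 1 paint(1,4,B):
GGGGGGGG
RRRRBGGG
RRRRGGGG
RRRRGGGG
RRRRGGGG
GGGGKKKG
After op 2 fill(1,3,R) [0 cells changed]:
GGGGGGGG
RRRRBGGG
RRRRGGGG
RRRRGGGG
RRRRGGGG
GGGGKKKG
After op 3 paint(2,5,G):
GGGGGGGG
RRRRBGGG
RRRRGGGG
RRRRGGGG
RRRRGGGG
GGGGKKKG

Answer: GGGGGGGG
RRRRBGGG
RRRRGGGG
RRRRGGGG
RRRRGGGG
GGGGKKKG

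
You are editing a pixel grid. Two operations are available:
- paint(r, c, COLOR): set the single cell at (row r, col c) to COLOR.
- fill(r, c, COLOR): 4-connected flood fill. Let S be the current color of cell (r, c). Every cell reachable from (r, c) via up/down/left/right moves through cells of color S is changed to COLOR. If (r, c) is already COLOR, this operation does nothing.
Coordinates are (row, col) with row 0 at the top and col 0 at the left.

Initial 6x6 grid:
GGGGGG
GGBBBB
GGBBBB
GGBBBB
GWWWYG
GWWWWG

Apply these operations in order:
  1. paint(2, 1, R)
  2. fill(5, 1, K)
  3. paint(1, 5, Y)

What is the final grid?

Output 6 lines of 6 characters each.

After op 1 paint(2,1,R):
GGGGGG
GGBBBB
GRBBBB
GGBBBB
GWWWYG
GWWWWG
After op 2 fill(5,1,K) [7 cells changed]:
GGGGGG
GGBBBB
GRBBBB
GGBBBB
GKKKYG
GKKKKG
After op 3 paint(1,5,Y):
GGGGGG
GGBBBY
GRBBBB
GGBBBB
GKKKYG
GKKKKG

Answer: GGGGGG
GGBBBY
GRBBBB
GGBBBB
GKKKYG
GKKKKG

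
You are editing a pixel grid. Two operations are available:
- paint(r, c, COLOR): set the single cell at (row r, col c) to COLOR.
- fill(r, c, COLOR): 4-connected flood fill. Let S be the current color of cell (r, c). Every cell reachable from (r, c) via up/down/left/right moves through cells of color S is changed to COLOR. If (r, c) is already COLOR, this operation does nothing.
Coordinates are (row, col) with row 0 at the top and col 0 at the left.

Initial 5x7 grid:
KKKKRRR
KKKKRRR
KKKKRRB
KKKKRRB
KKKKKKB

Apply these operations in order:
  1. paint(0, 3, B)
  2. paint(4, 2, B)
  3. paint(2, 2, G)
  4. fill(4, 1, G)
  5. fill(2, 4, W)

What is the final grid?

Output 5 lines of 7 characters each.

Answer: GGGBWWW
GGGGWWW
GGGGWWB
GGGGWWB
GGBGGGB

Derivation:
After op 1 paint(0,3,B):
KKKBRRR
KKKKRRR
KKKKRRB
KKKKRRB
KKKKKKB
After op 2 paint(4,2,B):
KKKBRRR
KKKKRRR
KKKKRRB
KKKKRRB
KKBKKKB
After op 3 paint(2,2,G):
KKKBRRR
KKKKRRR
KKGKRRB
KKKKRRB
KKBKKKB
After op 4 fill(4,1,G) [19 cells changed]:
GGGBRRR
GGGGRRR
GGGGRRB
GGGGRRB
GGBGGGB
After op 5 fill(2,4,W) [10 cells changed]:
GGGBWWW
GGGGWWW
GGGGWWB
GGGGWWB
GGBGGGB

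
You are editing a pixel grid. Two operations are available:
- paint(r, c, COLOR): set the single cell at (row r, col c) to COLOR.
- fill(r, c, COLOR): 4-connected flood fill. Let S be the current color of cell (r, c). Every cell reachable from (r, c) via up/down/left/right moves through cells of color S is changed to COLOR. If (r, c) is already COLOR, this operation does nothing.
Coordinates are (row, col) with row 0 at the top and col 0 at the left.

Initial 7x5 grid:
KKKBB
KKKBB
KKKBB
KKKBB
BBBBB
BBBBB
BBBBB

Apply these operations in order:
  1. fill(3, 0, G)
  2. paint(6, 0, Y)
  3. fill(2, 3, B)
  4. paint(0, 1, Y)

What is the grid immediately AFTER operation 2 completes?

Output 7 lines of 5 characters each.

After op 1 fill(3,0,G) [12 cells changed]:
GGGBB
GGGBB
GGGBB
GGGBB
BBBBB
BBBBB
BBBBB
After op 2 paint(6,0,Y):
GGGBB
GGGBB
GGGBB
GGGBB
BBBBB
BBBBB
YBBBB

Answer: GGGBB
GGGBB
GGGBB
GGGBB
BBBBB
BBBBB
YBBBB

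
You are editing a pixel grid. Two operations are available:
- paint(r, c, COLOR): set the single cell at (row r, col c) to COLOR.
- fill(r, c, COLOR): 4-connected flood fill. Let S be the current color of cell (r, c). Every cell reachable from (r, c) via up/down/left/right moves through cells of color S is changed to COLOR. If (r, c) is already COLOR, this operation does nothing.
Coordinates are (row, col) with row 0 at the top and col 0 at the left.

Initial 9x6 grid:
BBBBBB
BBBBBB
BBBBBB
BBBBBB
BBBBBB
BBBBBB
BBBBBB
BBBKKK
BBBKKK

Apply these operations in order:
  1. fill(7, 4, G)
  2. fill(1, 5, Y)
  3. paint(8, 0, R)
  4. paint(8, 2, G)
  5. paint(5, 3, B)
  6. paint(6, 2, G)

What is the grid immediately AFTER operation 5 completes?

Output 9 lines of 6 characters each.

After op 1 fill(7,4,G) [6 cells changed]:
BBBBBB
BBBBBB
BBBBBB
BBBBBB
BBBBBB
BBBBBB
BBBBBB
BBBGGG
BBBGGG
After op 2 fill(1,5,Y) [48 cells changed]:
YYYYYY
YYYYYY
YYYYYY
YYYYYY
YYYYYY
YYYYYY
YYYYYY
YYYGGG
YYYGGG
After op 3 paint(8,0,R):
YYYYYY
YYYYYY
YYYYYY
YYYYYY
YYYYYY
YYYYYY
YYYYYY
YYYGGG
RYYGGG
After op 4 paint(8,2,G):
YYYYYY
YYYYYY
YYYYYY
YYYYYY
YYYYYY
YYYYYY
YYYYYY
YYYGGG
RYGGGG
After op 5 paint(5,3,B):
YYYYYY
YYYYYY
YYYYYY
YYYYYY
YYYYYY
YYYBYY
YYYYYY
YYYGGG
RYGGGG

Answer: YYYYYY
YYYYYY
YYYYYY
YYYYYY
YYYYYY
YYYBYY
YYYYYY
YYYGGG
RYGGGG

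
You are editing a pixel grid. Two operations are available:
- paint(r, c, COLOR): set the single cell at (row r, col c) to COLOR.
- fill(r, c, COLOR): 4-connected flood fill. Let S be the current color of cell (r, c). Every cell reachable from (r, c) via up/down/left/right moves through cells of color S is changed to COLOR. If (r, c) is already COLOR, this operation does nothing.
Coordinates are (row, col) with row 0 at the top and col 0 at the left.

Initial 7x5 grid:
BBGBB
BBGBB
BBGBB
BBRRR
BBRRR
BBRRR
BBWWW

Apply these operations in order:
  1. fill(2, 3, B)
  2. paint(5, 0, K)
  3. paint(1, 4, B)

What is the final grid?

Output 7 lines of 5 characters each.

After op 1 fill(2,3,B) [0 cells changed]:
BBGBB
BBGBB
BBGBB
BBRRR
BBRRR
BBRRR
BBWWW
After op 2 paint(5,0,K):
BBGBB
BBGBB
BBGBB
BBRRR
BBRRR
KBRRR
BBWWW
After op 3 paint(1,4,B):
BBGBB
BBGBB
BBGBB
BBRRR
BBRRR
KBRRR
BBWWW

Answer: BBGBB
BBGBB
BBGBB
BBRRR
BBRRR
KBRRR
BBWWW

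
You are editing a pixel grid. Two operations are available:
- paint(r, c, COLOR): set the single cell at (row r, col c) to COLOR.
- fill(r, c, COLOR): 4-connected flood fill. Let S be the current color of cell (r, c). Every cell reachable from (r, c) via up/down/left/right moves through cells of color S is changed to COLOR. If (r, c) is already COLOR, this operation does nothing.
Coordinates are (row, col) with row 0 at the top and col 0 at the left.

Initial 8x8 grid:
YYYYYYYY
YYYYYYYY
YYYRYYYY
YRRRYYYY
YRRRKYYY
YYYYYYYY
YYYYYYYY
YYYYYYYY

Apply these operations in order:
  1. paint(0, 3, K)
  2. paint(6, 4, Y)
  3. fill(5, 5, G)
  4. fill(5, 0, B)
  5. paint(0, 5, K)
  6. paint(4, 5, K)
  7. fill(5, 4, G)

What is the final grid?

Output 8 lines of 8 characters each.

Answer: GGGKGKGG
GGGGGGGG
GGGRGGGG
GRRRGGGG
GRRRKKGG
GGGGGGGG
GGGGGGGG
GGGGGGGG

Derivation:
After op 1 paint(0,3,K):
YYYKYYYY
YYYYYYYY
YYYRYYYY
YRRRYYYY
YRRRKYYY
YYYYYYYY
YYYYYYYY
YYYYYYYY
After op 2 paint(6,4,Y):
YYYKYYYY
YYYYYYYY
YYYRYYYY
YRRRYYYY
YRRRKYYY
YYYYYYYY
YYYYYYYY
YYYYYYYY
After op 3 fill(5,5,G) [55 cells changed]:
GGGKGGGG
GGGGGGGG
GGGRGGGG
GRRRGGGG
GRRRKGGG
GGGGGGGG
GGGGGGGG
GGGGGGGG
After op 4 fill(5,0,B) [55 cells changed]:
BBBKBBBB
BBBBBBBB
BBBRBBBB
BRRRBBBB
BRRRKBBB
BBBBBBBB
BBBBBBBB
BBBBBBBB
After op 5 paint(0,5,K):
BBBKBKBB
BBBBBBBB
BBBRBBBB
BRRRBBBB
BRRRKBBB
BBBBBBBB
BBBBBBBB
BBBBBBBB
After op 6 paint(4,5,K):
BBBKBKBB
BBBBBBBB
BBBRBBBB
BRRRBBBB
BRRRKKBB
BBBBBBBB
BBBBBBBB
BBBBBBBB
After op 7 fill(5,4,G) [53 cells changed]:
GGGKGKGG
GGGGGGGG
GGGRGGGG
GRRRGGGG
GRRRKKGG
GGGGGGGG
GGGGGGGG
GGGGGGGG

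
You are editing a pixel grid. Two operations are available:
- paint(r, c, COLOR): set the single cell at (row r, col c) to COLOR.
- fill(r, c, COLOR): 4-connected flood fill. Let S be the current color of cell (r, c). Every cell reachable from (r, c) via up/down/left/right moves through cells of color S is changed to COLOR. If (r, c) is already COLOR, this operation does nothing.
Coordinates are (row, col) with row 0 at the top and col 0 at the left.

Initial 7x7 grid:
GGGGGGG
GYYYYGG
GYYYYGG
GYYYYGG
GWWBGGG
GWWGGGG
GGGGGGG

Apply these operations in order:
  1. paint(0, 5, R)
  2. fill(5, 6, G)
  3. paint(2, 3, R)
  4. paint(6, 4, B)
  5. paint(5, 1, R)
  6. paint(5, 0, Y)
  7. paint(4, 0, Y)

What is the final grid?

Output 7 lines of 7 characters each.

Answer: GGGGGRG
GYYYYGG
GYYRYGG
GYYYYGG
YWWBGGG
YRWGGGG
GGGGBGG

Derivation:
After op 1 paint(0,5,R):
GGGGGRG
GYYYYGG
GYYYYGG
GYYYYGG
GWWBGGG
GWWGGGG
GGGGGGG
After op 2 fill(5,6,G) [0 cells changed]:
GGGGGRG
GYYYYGG
GYYYYGG
GYYYYGG
GWWBGGG
GWWGGGG
GGGGGGG
After op 3 paint(2,3,R):
GGGGGRG
GYYYYGG
GYYRYGG
GYYYYGG
GWWBGGG
GWWGGGG
GGGGGGG
After op 4 paint(6,4,B):
GGGGGRG
GYYYYGG
GYYRYGG
GYYYYGG
GWWBGGG
GWWGGGG
GGGGBGG
After op 5 paint(5,1,R):
GGGGGRG
GYYYYGG
GYYRYGG
GYYYYGG
GWWBGGG
GRWGGGG
GGGGBGG
After op 6 paint(5,0,Y):
GGGGGRG
GYYYYGG
GYYRYGG
GYYYYGG
GWWBGGG
YRWGGGG
GGGGBGG
After op 7 paint(4,0,Y):
GGGGGRG
GYYYYGG
GYYRYGG
GYYYYGG
YWWBGGG
YRWGGGG
GGGGBGG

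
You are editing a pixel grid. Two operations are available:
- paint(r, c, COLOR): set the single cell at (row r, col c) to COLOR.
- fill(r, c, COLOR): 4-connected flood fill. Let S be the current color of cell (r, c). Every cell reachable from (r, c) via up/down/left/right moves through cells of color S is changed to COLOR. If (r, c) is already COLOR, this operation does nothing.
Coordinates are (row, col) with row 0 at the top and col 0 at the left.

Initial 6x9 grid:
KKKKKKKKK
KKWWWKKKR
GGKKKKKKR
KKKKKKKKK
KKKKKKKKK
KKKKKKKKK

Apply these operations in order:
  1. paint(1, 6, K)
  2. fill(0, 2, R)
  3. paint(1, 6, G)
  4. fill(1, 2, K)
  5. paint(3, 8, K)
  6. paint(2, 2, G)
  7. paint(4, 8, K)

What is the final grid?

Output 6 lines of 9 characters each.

After op 1 paint(1,6,K):
KKKKKKKKK
KKWWWKKKR
GGKKKKKKR
KKKKKKKKK
KKKKKKKKK
KKKKKKKKK
After op 2 fill(0,2,R) [47 cells changed]:
RRRRRRRRR
RRWWWRRRR
GGRRRRRRR
RRRRRRRRR
RRRRRRRRR
RRRRRRRRR
After op 3 paint(1,6,G):
RRRRRRRRR
RRWWWRGRR
GGRRRRRRR
RRRRRRRRR
RRRRRRRRR
RRRRRRRRR
After op 4 fill(1,2,K) [3 cells changed]:
RRRRRRRRR
RRKKKRGRR
GGRRRRRRR
RRRRRRRRR
RRRRRRRRR
RRRRRRRRR
After op 5 paint(3,8,K):
RRRRRRRRR
RRKKKRGRR
GGRRRRRRR
RRRRRRRRK
RRRRRRRRR
RRRRRRRRR
After op 6 paint(2,2,G):
RRRRRRRRR
RRKKKRGRR
GGGRRRRRR
RRRRRRRRK
RRRRRRRRR
RRRRRRRRR
After op 7 paint(4,8,K):
RRRRRRRRR
RRKKKRGRR
GGGRRRRRR
RRRRRRRRK
RRRRRRRRK
RRRRRRRRR

Answer: RRRRRRRRR
RRKKKRGRR
GGGRRRRRR
RRRRRRRRK
RRRRRRRRK
RRRRRRRRR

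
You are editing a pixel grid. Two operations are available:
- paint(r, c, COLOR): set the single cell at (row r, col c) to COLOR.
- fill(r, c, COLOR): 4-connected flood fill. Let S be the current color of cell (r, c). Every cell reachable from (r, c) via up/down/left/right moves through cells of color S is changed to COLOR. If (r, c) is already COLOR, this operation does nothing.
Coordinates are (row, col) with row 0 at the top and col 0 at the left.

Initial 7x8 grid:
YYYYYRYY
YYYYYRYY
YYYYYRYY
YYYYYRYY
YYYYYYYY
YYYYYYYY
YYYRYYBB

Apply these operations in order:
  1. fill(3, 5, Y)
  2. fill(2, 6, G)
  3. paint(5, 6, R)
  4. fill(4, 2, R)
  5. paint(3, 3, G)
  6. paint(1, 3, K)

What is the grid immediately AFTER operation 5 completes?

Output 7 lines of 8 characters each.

After op 1 fill(3,5,Y) [4 cells changed]:
YYYYYYYY
YYYYYYYY
YYYYYYYY
YYYYYYYY
YYYYYYYY
YYYYYYYY
YYYRYYBB
After op 2 fill(2,6,G) [53 cells changed]:
GGGGGGGG
GGGGGGGG
GGGGGGGG
GGGGGGGG
GGGGGGGG
GGGGGGGG
GGGRGGBB
After op 3 paint(5,6,R):
GGGGGGGG
GGGGGGGG
GGGGGGGG
GGGGGGGG
GGGGGGGG
GGGGGGRG
GGGRGGBB
After op 4 fill(4,2,R) [52 cells changed]:
RRRRRRRR
RRRRRRRR
RRRRRRRR
RRRRRRRR
RRRRRRRR
RRRRRRRR
RRRRRRBB
After op 5 paint(3,3,G):
RRRRRRRR
RRRRRRRR
RRRRRRRR
RRRGRRRR
RRRRRRRR
RRRRRRRR
RRRRRRBB

Answer: RRRRRRRR
RRRRRRRR
RRRRRRRR
RRRGRRRR
RRRRRRRR
RRRRRRRR
RRRRRRBB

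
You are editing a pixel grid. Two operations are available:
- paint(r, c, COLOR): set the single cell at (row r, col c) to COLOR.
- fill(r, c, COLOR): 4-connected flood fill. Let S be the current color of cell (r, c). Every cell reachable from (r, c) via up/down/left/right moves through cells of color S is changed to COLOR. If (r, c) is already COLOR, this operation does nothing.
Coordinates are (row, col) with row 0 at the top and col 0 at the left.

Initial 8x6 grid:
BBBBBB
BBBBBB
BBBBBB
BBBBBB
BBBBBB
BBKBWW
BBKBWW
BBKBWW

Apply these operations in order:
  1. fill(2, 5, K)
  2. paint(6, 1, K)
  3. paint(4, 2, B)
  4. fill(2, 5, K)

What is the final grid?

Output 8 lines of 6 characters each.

Answer: KKKKKK
KKKKKK
KKKKKK
KKKKKK
KKBKKK
KKKKWW
KKKKWW
KKKKWW

Derivation:
After op 1 fill(2,5,K) [39 cells changed]:
KKKKKK
KKKKKK
KKKKKK
KKKKKK
KKKKKK
KKKKWW
KKKKWW
KKKKWW
After op 2 paint(6,1,K):
KKKKKK
KKKKKK
KKKKKK
KKKKKK
KKKKKK
KKKKWW
KKKKWW
KKKKWW
After op 3 paint(4,2,B):
KKKKKK
KKKKKK
KKKKKK
KKKKKK
KKBKKK
KKKKWW
KKKKWW
KKKKWW
After op 4 fill(2,5,K) [0 cells changed]:
KKKKKK
KKKKKK
KKKKKK
KKKKKK
KKBKKK
KKKKWW
KKKKWW
KKKKWW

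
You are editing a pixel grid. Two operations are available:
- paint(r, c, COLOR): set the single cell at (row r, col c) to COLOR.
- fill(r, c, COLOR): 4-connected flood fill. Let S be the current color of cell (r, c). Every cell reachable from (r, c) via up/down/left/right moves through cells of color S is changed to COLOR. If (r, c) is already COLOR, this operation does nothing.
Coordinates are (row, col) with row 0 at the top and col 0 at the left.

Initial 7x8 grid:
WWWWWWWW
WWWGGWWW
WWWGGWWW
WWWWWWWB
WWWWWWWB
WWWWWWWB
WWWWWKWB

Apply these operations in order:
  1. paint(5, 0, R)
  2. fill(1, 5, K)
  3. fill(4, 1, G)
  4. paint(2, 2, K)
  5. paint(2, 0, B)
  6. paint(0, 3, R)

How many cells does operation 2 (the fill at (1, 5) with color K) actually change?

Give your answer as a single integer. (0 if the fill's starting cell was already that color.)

Answer: 46

Derivation:
After op 1 paint(5,0,R):
WWWWWWWW
WWWGGWWW
WWWGGWWW
WWWWWWWB
WWWWWWWB
RWWWWWWB
WWWWWKWB
After op 2 fill(1,5,K) [46 cells changed]:
KKKKKKKK
KKKGGKKK
KKKGGKKK
KKKKKKKB
KKKKKKKB
RKKKKKKB
KKKKKKKB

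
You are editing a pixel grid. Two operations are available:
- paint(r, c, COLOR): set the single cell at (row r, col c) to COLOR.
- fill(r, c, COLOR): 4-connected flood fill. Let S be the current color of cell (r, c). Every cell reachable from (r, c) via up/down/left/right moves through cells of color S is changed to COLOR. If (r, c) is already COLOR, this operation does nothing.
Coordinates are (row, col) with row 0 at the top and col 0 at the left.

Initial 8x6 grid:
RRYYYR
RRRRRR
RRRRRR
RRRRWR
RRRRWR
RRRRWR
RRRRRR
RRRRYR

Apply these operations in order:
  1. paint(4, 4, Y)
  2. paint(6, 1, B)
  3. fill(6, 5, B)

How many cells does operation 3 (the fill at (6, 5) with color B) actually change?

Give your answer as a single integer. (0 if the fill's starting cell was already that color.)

After op 1 paint(4,4,Y):
RRYYYR
RRRRRR
RRRRRR
RRRRWR
RRRRYR
RRRRWR
RRRRRR
RRRRYR
After op 2 paint(6,1,B):
RRYYYR
RRRRRR
RRRRRR
RRRRWR
RRRRYR
RRRRWR
RBRRRR
RRRRYR
After op 3 fill(6,5,B) [40 cells changed]:
BBYYYB
BBBBBB
BBBBBB
BBBBWB
BBBBYB
BBBBWB
BBBBBB
BBBBYB

Answer: 40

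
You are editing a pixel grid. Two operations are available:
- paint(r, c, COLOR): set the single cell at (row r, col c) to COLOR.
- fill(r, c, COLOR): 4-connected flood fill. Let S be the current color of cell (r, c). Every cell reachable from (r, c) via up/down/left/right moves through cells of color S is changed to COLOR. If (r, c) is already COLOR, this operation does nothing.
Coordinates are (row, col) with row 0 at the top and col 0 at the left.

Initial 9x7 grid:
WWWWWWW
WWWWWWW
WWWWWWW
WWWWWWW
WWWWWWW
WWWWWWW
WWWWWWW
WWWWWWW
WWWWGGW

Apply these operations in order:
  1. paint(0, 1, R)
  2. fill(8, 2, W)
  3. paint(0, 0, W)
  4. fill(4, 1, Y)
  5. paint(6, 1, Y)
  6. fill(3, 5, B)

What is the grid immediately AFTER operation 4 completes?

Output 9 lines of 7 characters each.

Answer: YRYYYYY
YYYYYYY
YYYYYYY
YYYYYYY
YYYYYYY
YYYYYYY
YYYYYYY
YYYYYYY
YYYYGGY

Derivation:
After op 1 paint(0,1,R):
WRWWWWW
WWWWWWW
WWWWWWW
WWWWWWW
WWWWWWW
WWWWWWW
WWWWWWW
WWWWWWW
WWWWGGW
After op 2 fill(8,2,W) [0 cells changed]:
WRWWWWW
WWWWWWW
WWWWWWW
WWWWWWW
WWWWWWW
WWWWWWW
WWWWWWW
WWWWWWW
WWWWGGW
After op 3 paint(0,0,W):
WRWWWWW
WWWWWWW
WWWWWWW
WWWWWWW
WWWWWWW
WWWWWWW
WWWWWWW
WWWWWWW
WWWWGGW
After op 4 fill(4,1,Y) [60 cells changed]:
YRYYYYY
YYYYYYY
YYYYYYY
YYYYYYY
YYYYYYY
YYYYYYY
YYYYYYY
YYYYYYY
YYYYGGY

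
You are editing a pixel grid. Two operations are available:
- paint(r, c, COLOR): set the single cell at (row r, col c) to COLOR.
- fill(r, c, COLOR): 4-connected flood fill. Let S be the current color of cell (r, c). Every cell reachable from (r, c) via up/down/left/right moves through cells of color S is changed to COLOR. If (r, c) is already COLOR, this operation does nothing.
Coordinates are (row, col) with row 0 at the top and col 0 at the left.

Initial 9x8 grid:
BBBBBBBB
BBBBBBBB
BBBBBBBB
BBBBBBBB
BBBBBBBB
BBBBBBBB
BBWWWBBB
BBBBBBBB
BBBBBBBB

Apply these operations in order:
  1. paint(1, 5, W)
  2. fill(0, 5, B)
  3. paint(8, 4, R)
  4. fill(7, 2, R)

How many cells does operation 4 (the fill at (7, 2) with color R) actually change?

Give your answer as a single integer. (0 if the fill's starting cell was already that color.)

Answer: 67

Derivation:
After op 1 paint(1,5,W):
BBBBBBBB
BBBBBWBB
BBBBBBBB
BBBBBBBB
BBBBBBBB
BBBBBBBB
BBWWWBBB
BBBBBBBB
BBBBBBBB
After op 2 fill(0,5,B) [0 cells changed]:
BBBBBBBB
BBBBBWBB
BBBBBBBB
BBBBBBBB
BBBBBBBB
BBBBBBBB
BBWWWBBB
BBBBBBBB
BBBBBBBB
After op 3 paint(8,4,R):
BBBBBBBB
BBBBBWBB
BBBBBBBB
BBBBBBBB
BBBBBBBB
BBBBBBBB
BBWWWBBB
BBBBBBBB
BBBBRBBB
After op 4 fill(7,2,R) [67 cells changed]:
RRRRRRRR
RRRRRWRR
RRRRRRRR
RRRRRRRR
RRRRRRRR
RRRRRRRR
RRWWWRRR
RRRRRRRR
RRRRRRRR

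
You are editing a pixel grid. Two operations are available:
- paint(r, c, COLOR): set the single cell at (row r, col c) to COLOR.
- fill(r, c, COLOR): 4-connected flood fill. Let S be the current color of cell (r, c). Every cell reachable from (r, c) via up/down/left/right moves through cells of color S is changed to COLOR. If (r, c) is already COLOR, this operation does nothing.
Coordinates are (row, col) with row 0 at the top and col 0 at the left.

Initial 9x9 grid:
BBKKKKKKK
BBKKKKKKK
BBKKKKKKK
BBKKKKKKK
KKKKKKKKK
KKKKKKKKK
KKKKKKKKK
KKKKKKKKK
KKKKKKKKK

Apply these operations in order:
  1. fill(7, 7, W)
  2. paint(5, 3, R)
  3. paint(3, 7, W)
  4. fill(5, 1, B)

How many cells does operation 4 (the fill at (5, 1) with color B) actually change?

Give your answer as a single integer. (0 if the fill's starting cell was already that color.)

After op 1 fill(7,7,W) [73 cells changed]:
BBWWWWWWW
BBWWWWWWW
BBWWWWWWW
BBWWWWWWW
WWWWWWWWW
WWWWWWWWW
WWWWWWWWW
WWWWWWWWW
WWWWWWWWW
After op 2 paint(5,3,R):
BBWWWWWWW
BBWWWWWWW
BBWWWWWWW
BBWWWWWWW
WWWWWWWWW
WWWRWWWWW
WWWWWWWWW
WWWWWWWWW
WWWWWWWWW
After op 3 paint(3,7,W):
BBWWWWWWW
BBWWWWWWW
BBWWWWWWW
BBWWWWWWW
WWWWWWWWW
WWWRWWWWW
WWWWWWWWW
WWWWWWWWW
WWWWWWWWW
After op 4 fill(5,1,B) [72 cells changed]:
BBBBBBBBB
BBBBBBBBB
BBBBBBBBB
BBBBBBBBB
BBBBBBBBB
BBBRBBBBB
BBBBBBBBB
BBBBBBBBB
BBBBBBBBB

Answer: 72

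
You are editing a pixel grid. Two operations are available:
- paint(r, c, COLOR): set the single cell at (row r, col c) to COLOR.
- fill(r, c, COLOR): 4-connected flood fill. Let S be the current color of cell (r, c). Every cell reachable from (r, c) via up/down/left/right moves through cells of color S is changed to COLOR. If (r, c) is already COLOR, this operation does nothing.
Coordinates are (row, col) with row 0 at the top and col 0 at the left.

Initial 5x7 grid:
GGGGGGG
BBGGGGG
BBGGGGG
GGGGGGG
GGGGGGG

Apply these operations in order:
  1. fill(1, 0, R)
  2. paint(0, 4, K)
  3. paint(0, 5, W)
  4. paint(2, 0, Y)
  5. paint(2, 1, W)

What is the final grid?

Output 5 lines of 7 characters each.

After op 1 fill(1,0,R) [4 cells changed]:
GGGGGGG
RRGGGGG
RRGGGGG
GGGGGGG
GGGGGGG
After op 2 paint(0,4,K):
GGGGKGG
RRGGGGG
RRGGGGG
GGGGGGG
GGGGGGG
After op 3 paint(0,5,W):
GGGGKWG
RRGGGGG
RRGGGGG
GGGGGGG
GGGGGGG
After op 4 paint(2,0,Y):
GGGGKWG
RRGGGGG
YRGGGGG
GGGGGGG
GGGGGGG
After op 5 paint(2,1,W):
GGGGKWG
RRGGGGG
YWGGGGG
GGGGGGG
GGGGGGG

Answer: GGGGKWG
RRGGGGG
YWGGGGG
GGGGGGG
GGGGGGG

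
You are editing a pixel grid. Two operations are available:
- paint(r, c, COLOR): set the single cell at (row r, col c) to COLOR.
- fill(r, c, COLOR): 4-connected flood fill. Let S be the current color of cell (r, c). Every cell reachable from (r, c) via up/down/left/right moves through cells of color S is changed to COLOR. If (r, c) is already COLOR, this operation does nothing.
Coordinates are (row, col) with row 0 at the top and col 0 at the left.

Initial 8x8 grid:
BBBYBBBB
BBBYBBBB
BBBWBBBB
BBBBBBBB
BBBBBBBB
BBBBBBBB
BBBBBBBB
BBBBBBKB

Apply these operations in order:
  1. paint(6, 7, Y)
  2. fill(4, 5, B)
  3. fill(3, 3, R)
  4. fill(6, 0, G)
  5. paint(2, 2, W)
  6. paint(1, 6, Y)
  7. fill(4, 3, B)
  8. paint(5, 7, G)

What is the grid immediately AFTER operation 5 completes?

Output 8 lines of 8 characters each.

Answer: GGGYGGGG
GGGYGGGG
GGWWGGGG
GGGGGGGG
GGGGGGGG
GGGGGGGG
GGGGGGGY
GGGGGGKB

Derivation:
After op 1 paint(6,7,Y):
BBBYBBBB
BBBYBBBB
BBBWBBBB
BBBBBBBB
BBBBBBBB
BBBBBBBB
BBBBBBBY
BBBBBBKB
After op 2 fill(4,5,B) [0 cells changed]:
BBBYBBBB
BBBYBBBB
BBBWBBBB
BBBBBBBB
BBBBBBBB
BBBBBBBB
BBBBBBBY
BBBBBBKB
After op 3 fill(3,3,R) [58 cells changed]:
RRRYRRRR
RRRYRRRR
RRRWRRRR
RRRRRRRR
RRRRRRRR
RRRRRRRR
RRRRRRRY
RRRRRRKB
After op 4 fill(6,0,G) [58 cells changed]:
GGGYGGGG
GGGYGGGG
GGGWGGGG
GGGGGGGG
GGGGGGGG
GGGGGGGG
GGGGGGGY
GGGGGGKB
After op 5 paint(2,2,W):
GGGYGGGG
GGGYGGGG
GGWWGGGG
GGGGGGGG
GGGGGGGG
GGGGGGGG
GGGGGGGY
GGGGGGKB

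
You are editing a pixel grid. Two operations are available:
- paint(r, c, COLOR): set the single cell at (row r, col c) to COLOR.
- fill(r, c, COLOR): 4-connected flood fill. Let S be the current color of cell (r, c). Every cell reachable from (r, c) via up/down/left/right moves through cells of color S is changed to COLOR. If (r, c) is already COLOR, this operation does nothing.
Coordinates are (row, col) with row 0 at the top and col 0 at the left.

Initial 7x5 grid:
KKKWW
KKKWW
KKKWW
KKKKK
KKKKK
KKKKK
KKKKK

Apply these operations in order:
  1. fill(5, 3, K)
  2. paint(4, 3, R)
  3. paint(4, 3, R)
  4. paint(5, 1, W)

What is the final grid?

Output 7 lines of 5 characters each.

Answer: KKKWW
KKKWW
KKKWW
KKKKK
KKKRK
KWKKK
KKKKK

Derivation:
After op 1 fill(5,3,K) [0 cells changed]:
KKKWW
KKKWW
KKKWW
KKKKK
KKKKK
KKKKK
KKKKK
After op 2 paint(4,3,R):
KKKWW
KKKWW
KKKWW
KKKKK
KKKRK
KKKKK
KKKKK
After op 3 paint(4,3,R):
KKKWW
KKKWW
KKKWW
KKKKK
KKKRK
KKKKK
KKKKK
After op 4 paint(5,1,W):
KKKWW
KKKWW
KKKWW
KKKKK
KKKRK
KWKKK
KKKKK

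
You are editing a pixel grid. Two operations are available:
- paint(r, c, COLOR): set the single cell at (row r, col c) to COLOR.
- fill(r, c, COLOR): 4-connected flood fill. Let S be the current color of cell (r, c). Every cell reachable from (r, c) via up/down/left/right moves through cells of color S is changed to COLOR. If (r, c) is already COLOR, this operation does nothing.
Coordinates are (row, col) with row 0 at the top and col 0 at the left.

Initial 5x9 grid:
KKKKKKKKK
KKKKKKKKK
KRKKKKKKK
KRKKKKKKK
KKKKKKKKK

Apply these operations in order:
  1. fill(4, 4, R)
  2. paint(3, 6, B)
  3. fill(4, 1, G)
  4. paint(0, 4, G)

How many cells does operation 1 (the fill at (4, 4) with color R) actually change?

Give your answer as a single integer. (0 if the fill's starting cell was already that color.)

After op 1 fill(4,4,R) [43 cells changed]:
RRRRRRRRR
RRRRRRRRR
RRRRRRRRR
RRRRRRRRR
RRRRRRRRR

Answer: 43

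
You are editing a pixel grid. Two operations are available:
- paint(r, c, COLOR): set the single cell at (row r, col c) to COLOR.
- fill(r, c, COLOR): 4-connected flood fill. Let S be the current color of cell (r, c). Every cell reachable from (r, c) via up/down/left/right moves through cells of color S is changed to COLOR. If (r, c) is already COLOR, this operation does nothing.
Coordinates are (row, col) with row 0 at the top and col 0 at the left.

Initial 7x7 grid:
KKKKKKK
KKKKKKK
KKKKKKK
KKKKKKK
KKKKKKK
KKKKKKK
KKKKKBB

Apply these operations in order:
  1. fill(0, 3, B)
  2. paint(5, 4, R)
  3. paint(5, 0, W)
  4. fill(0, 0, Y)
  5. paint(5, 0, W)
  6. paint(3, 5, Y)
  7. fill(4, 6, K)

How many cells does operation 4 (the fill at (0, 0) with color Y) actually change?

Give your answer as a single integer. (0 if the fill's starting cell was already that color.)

Answer: 47

Derivation:
After op 1 fill(0,3,B) [47 cells changed]:
BBBBBBB
BBBBBBB
BBBBBBB
BBBBBBB
BBBBBBB
BBBBBBB
BBBBBBB
After op 2 paint(5,4,R):
BBBBBBB
BBBBBBB
BBBBBBB
BBBBBBB
BBBBBBB
BBBBRBB
BBBBBBB
After op 3 paint(5,0,W):
BBBBBBB
BBBBBBB
BBBBBBB
BBBBBBB
BBBBBBB
WBBBRBB
BBBBBBB
After op 4 fill(0,0,Y) [47 cells changed]:
YYYYYYY
YYYYYYY
YYYYYYY
YYYYYYY
YYYYYYY
WYYYRYY
YYYYYYY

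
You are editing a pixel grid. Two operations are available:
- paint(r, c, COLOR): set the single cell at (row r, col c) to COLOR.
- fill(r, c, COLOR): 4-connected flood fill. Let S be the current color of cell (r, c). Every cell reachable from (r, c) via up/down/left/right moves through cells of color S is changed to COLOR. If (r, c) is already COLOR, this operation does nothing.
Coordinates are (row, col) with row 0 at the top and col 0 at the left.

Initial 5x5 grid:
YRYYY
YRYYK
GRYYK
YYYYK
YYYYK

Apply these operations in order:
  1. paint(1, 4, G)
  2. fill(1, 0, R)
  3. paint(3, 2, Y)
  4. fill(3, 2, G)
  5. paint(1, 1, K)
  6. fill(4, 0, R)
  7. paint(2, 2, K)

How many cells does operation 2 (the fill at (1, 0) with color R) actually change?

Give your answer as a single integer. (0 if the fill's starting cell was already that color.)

After op 1 paint(1,4,G):
YRYYY
YRYYG
GRYYK
YYYYK
YYYYK
After op 2 fill(1,0,R) [2 cells changed]:
RRYYY
RRYYG
GRYYK
YYYYK
YYYYK

Answer: 2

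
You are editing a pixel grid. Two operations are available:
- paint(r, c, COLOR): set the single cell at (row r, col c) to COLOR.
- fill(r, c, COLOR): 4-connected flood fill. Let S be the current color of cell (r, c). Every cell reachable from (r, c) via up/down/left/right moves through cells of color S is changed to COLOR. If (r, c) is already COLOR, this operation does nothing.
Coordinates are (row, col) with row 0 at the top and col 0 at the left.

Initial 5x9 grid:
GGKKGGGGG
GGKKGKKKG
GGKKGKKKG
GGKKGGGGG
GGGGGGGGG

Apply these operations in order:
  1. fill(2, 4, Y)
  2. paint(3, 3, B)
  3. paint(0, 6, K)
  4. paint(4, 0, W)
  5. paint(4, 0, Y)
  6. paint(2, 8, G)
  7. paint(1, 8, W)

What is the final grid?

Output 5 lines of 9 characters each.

Answer: YYKKYYKYY
YYKKYKKKW
YYKKYKKKG
YYKBYYYYY
YYYYYYYYY

Derivation:
After op 1 fill(2,4,Y) [31 cells changed]:
YYKKYYYYY
YYKKYKKKY
YYKKYKKKY
YYKKYYYYY
YYYYYYYYY
After op 2 paint(3,3,B):
YYKKYYYYY
YYKKYKKKY
YYKKYKKKY
YYKBYYYYY
YYYYYYYYY
After op 3 paint(0,6,K):
YYKKYYKYY
YYKKYKKKY
YYKKYKKKY
YYKBYYYYY
YYYYYYYYY
After op 4 paint(4,0,W):
YYKKYYKYY
YYKKYKKKY
YYKKYKKKY
YYKBYYYYY
WYYYYYYYY
After op 5 paint(4,0,Y):
YYKKYYKYY
YYKKYKKKY
YYKKYKKKY
YYKBYYYYY
YYYYYYYYY
After op 6 paint(2,8,G):
YYKKYYKYY
YYKKYKKKY
YYKKYKKKG
YYKBYYYYY
YYYYYYYYY
After op 7 paint(1,8,W):
YYKKYYKYY
YYKKYKKKW
YYKKYKKKG
YYKBYYYYY
YYYYYYYYY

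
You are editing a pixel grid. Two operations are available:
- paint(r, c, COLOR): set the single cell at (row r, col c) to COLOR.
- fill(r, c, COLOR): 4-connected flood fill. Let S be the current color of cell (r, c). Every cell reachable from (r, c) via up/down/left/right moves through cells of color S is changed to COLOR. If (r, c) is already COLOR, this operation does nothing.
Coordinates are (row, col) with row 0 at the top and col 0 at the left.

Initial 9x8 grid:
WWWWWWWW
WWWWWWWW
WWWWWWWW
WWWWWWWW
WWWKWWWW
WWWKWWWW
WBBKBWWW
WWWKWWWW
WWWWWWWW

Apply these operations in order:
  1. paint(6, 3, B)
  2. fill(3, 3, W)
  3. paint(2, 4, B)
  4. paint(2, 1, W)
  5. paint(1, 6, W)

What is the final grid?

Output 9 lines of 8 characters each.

After op 1 paint(6,3,B):
WWWWWWWW
WWWWWWWW
WWWWWWWW
WWWWWWWW
WWWKWWWW
WWWKWWWW
WBBBBWWW
WWWKWWWW
WWWWWWWW
After op 2 fill(3,3,W) [0 cells changed]:
WWWWWWWW
WWWWWWWW
WWWWWWWW
WWWWWWWW
WWWKWWWW
WWWKWWWW
WBBBBWWW
WWWKWWWW
WWWWWWWW
After op 3 paint(2,4,B):
WWWWWWWW
WWWWWWWW
WWWWBWWW
WWWWWWWW
WWWKWWWW
WWWKWWWW
WBBBBWWW
WWWKWWWW
WWWWWWWW
After op 4 paint(2,1,W):
WWWWWWWW
WWWWWWWW
WWWWBWWW
WWWWWWWW
WWWKWWWW
WWWKWWWW
WBBBBWWW
WWWKWWWW
WWWWWWWW
After op 5 paint(1,6,W):
WWWWWWWW
WWWWWWWW
WWWWBWWW
WWWWWWWW
WWWKWWWW
WWWKWWWW
WBBBBWWW
WWWKWWWW
WWWWWWWW

Answer: WWWWWWWW
WWWWWWWW
WWWWBWWW
WWWWWWWW
WWWKWWWW
WWWKWWWW
WBBBBWWW
WWWKWWWW
WWWWWWWW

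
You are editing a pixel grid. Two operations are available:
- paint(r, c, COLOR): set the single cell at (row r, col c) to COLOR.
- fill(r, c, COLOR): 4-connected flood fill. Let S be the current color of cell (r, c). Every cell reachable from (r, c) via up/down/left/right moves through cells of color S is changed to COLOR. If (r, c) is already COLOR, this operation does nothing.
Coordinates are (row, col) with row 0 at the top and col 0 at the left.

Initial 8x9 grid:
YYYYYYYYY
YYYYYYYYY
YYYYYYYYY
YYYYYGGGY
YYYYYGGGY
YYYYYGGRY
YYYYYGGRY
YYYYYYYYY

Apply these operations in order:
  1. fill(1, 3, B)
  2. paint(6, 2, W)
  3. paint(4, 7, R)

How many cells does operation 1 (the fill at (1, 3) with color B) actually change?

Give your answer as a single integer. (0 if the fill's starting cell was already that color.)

After op 1 fill(1,3,B) [60 cells changed]:
BBBBBBBBB
BBBBBBBBB
BBBBBBBBB
BBBBBGGGB
BBBBBGGGB
BBBBBGGRB
BBBBBGGRB
BBBBBBBBB

Answer: 60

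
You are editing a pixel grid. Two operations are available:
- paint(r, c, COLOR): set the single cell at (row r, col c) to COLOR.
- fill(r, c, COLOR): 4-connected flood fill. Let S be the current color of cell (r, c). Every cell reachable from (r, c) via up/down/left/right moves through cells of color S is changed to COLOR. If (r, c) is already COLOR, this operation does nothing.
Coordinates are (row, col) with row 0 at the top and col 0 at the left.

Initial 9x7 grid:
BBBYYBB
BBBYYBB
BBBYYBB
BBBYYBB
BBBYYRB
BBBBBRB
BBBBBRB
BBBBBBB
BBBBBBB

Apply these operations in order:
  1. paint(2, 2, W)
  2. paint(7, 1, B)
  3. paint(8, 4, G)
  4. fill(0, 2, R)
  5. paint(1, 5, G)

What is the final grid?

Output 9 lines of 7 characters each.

Answer: RRRYYRR
RRRYYGR
RRWYYRR
RRRYYRR
RRRYYRR
RRRRRRR
RRRRRRR
RRRRRRR
RRRRGRR

Derivation:
After op 1 paint(2,2,W):
BBBYYBB
BBBYYBB
BBWYYBB
BBBYYBB
BBBYYRB
BBBBBRB
BBBBBRB
BBBBBBB
BBBBBBB
After op 2 paint(7,1,B):
BBBYYBB
BBBYYBB
BBWYYBB
BBBYYBB
BBBYYRB
BBBBBRB
BBBBBRB
BBBBBBB
BBBBBBB
After op 3 paint(8,4,G):
BBBYYBB
BBBYYBB
BBWYYBB
BBBYYBB
BBBYYRB
BBBBBRB
BBBBBRB
BBBBBBB
BBBBGBB
After op 4 fill(0,2,R) [48 cells changed]:
RRRYYRR
RRRYYRR
RRWYYRR
RRRYYRR
RRRYYRR
RRRRRRR
RRRRRRR
RRRRRRR
RRRRGRR
After op 5 paint(1,5,G):
RRRYYRR
RRRYYGR
RRWYYRR
RRRYYRR
RRRYYRR
RRRRRRR
RRRRRRR
RRRRRRR
RRRRGRR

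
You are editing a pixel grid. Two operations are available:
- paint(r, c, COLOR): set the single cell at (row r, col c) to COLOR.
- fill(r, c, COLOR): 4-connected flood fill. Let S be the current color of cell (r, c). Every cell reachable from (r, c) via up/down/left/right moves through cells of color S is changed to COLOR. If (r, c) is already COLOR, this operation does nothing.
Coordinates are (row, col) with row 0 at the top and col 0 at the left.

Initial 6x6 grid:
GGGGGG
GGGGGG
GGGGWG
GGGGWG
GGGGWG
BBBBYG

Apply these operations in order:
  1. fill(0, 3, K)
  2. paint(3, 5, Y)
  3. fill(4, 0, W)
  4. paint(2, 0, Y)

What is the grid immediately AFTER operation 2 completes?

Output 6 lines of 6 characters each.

After op 1 fill(0,3,K) [28 cells changed]:
KKKKKK
KKKKKK
KKKKWK
KKKKWK
KKKKWK
BBBBYK
After op 2 paint(3,5,Y):
KKKKKK
KKKKKK
KKKKWK
KKKKWY
KKKKWK
BBBBYK

Answer: KKKKKK
KKKKKK
KKKKWK
KKKKWY
KKKKWK
BBBBYK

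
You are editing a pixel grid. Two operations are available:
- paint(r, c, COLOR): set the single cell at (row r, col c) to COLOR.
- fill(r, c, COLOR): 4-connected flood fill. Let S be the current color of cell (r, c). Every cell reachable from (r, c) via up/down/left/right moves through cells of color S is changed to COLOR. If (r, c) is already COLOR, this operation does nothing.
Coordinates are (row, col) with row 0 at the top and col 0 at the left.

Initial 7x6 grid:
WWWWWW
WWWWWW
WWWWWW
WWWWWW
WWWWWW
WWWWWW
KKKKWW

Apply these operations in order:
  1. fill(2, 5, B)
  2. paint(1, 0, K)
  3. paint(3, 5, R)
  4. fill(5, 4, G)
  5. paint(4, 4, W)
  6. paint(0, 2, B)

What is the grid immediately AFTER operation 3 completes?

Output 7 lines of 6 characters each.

Answer: BBBBBB
KBBBBB
BBBBBB
BBBBBR
BBBBBB
BBBBBB
KKKKBB

Derivation:
After op 1 fill(2,5,B) [38 cells changed]:
BBBBBB
BBBBBB
BBBBBB
BBBBBB
BBBBBB
BBBBBB
KKKKBB
After op 2 paint(1,0,K):
BBBBBB
KBBBBB
BBBBBB
BBBBBB
BBBBBB
BBBBBB
KKKKBB
After op 3 paint(3,5,R):
BBBBBB
KBBBBB
BBBBBB
BBBBBR
BBBBBB
BBBBBB
KKKKBB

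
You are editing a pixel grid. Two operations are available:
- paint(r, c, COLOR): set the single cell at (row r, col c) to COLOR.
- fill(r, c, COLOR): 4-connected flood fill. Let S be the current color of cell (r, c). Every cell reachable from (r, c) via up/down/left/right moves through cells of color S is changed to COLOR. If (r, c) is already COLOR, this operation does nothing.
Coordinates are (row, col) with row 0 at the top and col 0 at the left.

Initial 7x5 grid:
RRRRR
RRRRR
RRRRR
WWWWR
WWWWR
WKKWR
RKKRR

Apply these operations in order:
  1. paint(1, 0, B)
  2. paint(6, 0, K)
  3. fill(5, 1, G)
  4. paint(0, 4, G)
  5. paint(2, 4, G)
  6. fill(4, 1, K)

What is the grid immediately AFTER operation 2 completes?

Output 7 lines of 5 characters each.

After op 1 paint(1,0,B):
RRRRR
BRRRR
RRRRR
WWWWR
WWWWR
WKKWR
RKKRR
After op 2 paint(6,0,K):
RRRRR
BRRRR
RRRRR
WWWWR
WWWWR
WKKWR
KKKRR

Answer: RRRRR
BRRRR
RRRRR
WWWWR
WWWWR
WKKWR
KKKRR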